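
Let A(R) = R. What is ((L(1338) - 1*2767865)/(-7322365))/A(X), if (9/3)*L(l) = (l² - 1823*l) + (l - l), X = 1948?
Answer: 596835/2852793404 ≈ 0.00020921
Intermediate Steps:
L(l) = -1823*l/3 + l²/3 (L(l) = ((l² - 1823*l) + (l - l))/3 = ((l² - 1823*l) + 0)/3 = (l² - 1823*l)/3 = -1823*l/3 + l²/3)
((L(1338) - 1*2767865)/(-7322365))/A(X) = (((⅓)*1338*(-1823 + 1338) - 1*2767865)/(-7322365))/1948 = (((⅓)*1338*(-485) - 2767865)*(-1/7322365))*(1/1948) = ((-216310 - 2767865)*(-1/7322365))*(1/1948) = -2984175*(-1/7322365)*(1/1948) = (596835/1464473)*(1/1948) = 596835/2852793404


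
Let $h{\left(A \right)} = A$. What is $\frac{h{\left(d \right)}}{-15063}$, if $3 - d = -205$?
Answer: $- \frac{208}{15063} \approx -0.013809$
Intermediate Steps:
$d = 208$ ($d = 3 - -205 = 3 + 205 = 208$)
$\frac{h{\left(d \right)}}{-15063} = \frac{208}{-15063} = 208 \left(- \frac{1}{15063}\right) = - \frac{208}{15063}$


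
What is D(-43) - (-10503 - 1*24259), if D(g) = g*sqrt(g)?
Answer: 34762 - 43*I*sqrt(43) ≈ 34762.0 - 281.97*I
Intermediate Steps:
D(g) = g**(3/2)
D(-43) - (-10503 - 1*24259) = (-43)**(3/2) - (-10503 - 1*24259) = -43*I*sqrt(43) - (-10503 - 24259) = -43*I*sqrt(43) - 1*(-34762) = -43*I*sqrt(43) + 34762 = 34762 - 43*I*sqrt(43)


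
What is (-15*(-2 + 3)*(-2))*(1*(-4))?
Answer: -120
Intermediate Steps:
(-15*(-2 + 3)*(-2))*(1*(-4)) = -15*(-2)*(-4) = 30*(-4) = -120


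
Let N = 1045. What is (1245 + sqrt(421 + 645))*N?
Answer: 1301025 + 1045*sqrt(1066) ≈ 1.3351e+6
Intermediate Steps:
(1245 + sqrt(421 + 645))*N = (1245 + sqrt(421 + 645))*1045 = (1245 + sqrt(1066))*1045 = 1301025 + 1045*sqrt(1066)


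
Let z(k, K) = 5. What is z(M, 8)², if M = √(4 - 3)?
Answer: 25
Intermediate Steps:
M = 1 (M = √1 = 1)
z(M, 8)² = 5² = 25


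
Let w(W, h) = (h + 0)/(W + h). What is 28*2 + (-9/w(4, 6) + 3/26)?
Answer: 1069/26 ≈ 41.115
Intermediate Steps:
w(W, h) = h/(W + h)
28*2 + (-9/w(4, 6) + 3/26) = 28*2 + (-9/(6/(4 + 6)) + 3/26) = 56 + (-9/(6/10) + 3*(1/26)) = 56 + (-9/(6*(⅒)) + 3/26) = 56 + (-9/⅗ + 3/26) = 56 + (-9*5/3 + 3/26) = 56 + (-15 + 3/26) = 56 - 387/26 = 1069/26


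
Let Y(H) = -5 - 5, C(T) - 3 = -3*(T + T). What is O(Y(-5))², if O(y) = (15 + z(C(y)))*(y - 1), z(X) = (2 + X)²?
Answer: 2175289600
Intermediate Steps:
C(T) = 3 - 6*T (C(T) = 3 - 3*(T + T) = 3 - 6*T)
Y(H) = -10
O(y) = (-1 + y)*(15 + (5 - 6*y)²) (O(y) = (15 + (2 + (3 - 6*y))²)*(y - 1) = (15 + (5 - 6*y)²)*(-1 + y) = (-1 + y)*(15 + (5 - 6*y)²))
O(Y(-5))² = (-40 - 96*(-10)² + 36*(-10)³ + 100*(-10))² = (-40 - 96*100 + 36*(-1000) - 1000)² = (-40 - 9600 - 36000 - 1000)² = (-46640)² = 2175289600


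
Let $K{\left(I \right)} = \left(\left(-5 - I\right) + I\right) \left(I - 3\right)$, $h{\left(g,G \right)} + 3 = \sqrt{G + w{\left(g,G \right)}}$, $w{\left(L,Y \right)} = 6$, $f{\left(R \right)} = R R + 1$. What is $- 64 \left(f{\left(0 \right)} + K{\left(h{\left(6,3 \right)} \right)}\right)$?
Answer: $-1024$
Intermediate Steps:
$f{\left(R \right)} = 1 + R^{2}$ ($f{\left(R \right)} = R^{2} + 1 = 1 + R^{2}$)
$h{\left(g,G \right)} = -3 + \sqrt{6 + G}$ ($h{\left(g,G \right)} = -3 + \sqrt{G + 6} = -3 + \sqrt{6 + G}$)
$K{\left(I \right)} = 15 - 5 I$ ($K{\left(I \right)} = - 5 \left(-3 + I\right) = 15 - 5 I$)
$- 64 \left(f{\left(0 \right)} + K{\left(h{\left(6,3 \right)} \right)}\right) = - 64 \left(\left(1 + 0^{2}\right) + \left(15 - 5 \left(-3 + \sqrt{6 + 3}\right)\right)\right) = - 64 \left(\left(1 + 0\right) + \left(15 - 5 \left(-3 + \sqrt{9}\right)\right)\right) = - 64 \left(1 + \left(15 - 5 \left(-3 + 3\right)\right)\right) = - 64 \left(1 + \left(15 - 0\right)\right) = - 64 \left(1 + \left(15 + 0\right)\right) = - 64 \left(1 + 15\right) = \left(-64\right) 16 = -1024$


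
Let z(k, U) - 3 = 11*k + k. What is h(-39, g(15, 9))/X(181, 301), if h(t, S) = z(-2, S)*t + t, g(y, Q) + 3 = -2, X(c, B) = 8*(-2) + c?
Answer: 52/11 ≈ 4.7273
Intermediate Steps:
X(c, B) = -16 + c
g(y, Q) = -5 (g(y, Q) = -3 - 2 = -5)
z(k, U) = 3 + 12*k (z(k, U) = 3 + (11*k + k) = 3 + 12*k)
h(t, S) = -20*t (h(t, S) = (3 + 12*(-2))*t + t = (3 - 24)*t + t = -21*t + t = -20*t)
h(-39, g(15, 9))/X(181, 301) = (-20*(-39))/(-16 + 181) = 780/165 = 780*(1/165) = 52/11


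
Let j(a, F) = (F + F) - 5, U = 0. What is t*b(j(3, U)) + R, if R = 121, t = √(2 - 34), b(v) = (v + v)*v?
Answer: 121 + 200*I*√2 ≈ 121.0 + 282.84*I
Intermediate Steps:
j(a, F) = -5 + 2*F (j(a, F) = 2*F - 5 = -5 + 2*F)
b(v) = 2*v² (b(v) = (2*v)*v = 2*v²)
t = 4*I*√2 (t = √(-32) = 4*I*√2 ≈ 5.6569*I)
t*b(j(3, U)) + R = (4*I*√2)*(2*(-5 + 2*0)²) + 121 = (4*I*√2)*(2*(-5 + 0)²) + 121 = (4*I*√2)*(2*(-5)²) + 121 = (4*I*√2)*(2*25) + 121 = (4*I*√2)*50 + 121 = 200*I*√2 + 121 = 121 + 200*I*√2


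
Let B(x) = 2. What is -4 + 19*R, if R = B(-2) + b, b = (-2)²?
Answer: 110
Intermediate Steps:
b = 4
R = 6 (R = 2 + 4 = 6)
-4 + 19*R = -4 + 19*6 = -4 + 114 = 110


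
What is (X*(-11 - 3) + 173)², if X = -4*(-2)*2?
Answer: 2601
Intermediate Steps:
X = 16 (X = 8*2 = 16)
(X*(-11 - 3) + 173)² = (16*(-11 - 3) + 173)² = (16*(-14) + 173)² = (-224 + 173)² = (-51)² = 2601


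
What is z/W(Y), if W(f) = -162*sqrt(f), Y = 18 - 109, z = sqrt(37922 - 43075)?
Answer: -sqrt(468923)/14742 ≈ -0.046451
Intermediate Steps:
z = I*sqrt(5153) (z = sqrt(-5153) = I*sqrt(5153) ≈ 71.784*I)
Y = -91
z/W(Y) = (I*sqrt(5153))/((-162*I*sqrt(91))) = (I*sqrt(5153))*(I*sqrt(91)/14742) = -sqrt(468923)/14742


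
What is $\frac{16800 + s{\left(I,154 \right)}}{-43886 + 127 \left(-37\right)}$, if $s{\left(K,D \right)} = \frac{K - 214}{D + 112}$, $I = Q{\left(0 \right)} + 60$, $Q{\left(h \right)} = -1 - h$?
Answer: $- \frac{893729}{2584722} \approx -0.34577$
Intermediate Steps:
$I = 59$ ($I = \left(-1 - 0\right) + 60 = \left(-1 + 0\right) + 60 = -1 + 60 = 59$)
$s{\left(K,D \right)} = \frac{-214 + K}{112 + D}$
$\frac{16800 + s{\left(I,154 \right)}}{-43886 + 127 \left(-37\right)} = \frac{16800 + \frac{-214 + 59}{112 + 154}}{-43886 + 127 \left(-37\right)} = \frac{16800 + \frac{1}{266} \left(-155\right)}{-43886 - 4699} = \frac{16800 + \frac{1}{266} \left(-155\right)}{-48585} = \left(16800 - \frac{155}{266}\right) \left(- \frac{1}{48585}\right) = \frac{4468645}{266} \left(- \frac{1}{48585}\right) = - \frac{893729}{2584722}$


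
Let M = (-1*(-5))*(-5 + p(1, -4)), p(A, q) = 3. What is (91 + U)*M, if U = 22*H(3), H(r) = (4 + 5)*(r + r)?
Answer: -12790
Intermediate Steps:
H(r) = 18*r (H(r) = 9*(2*r) = 18*r)
M = -10 (M = (-1*(-5))*(-5 + 3) = 5*(-2) = -10)
U = 1188 (U = 22*(18*3) = 22*54 = 1188)
(91 + U)*M = (91 + 1188)*(-10) = 1279*(-10) = -12790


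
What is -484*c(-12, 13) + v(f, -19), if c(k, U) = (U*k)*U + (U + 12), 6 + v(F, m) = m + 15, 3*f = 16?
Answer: 969442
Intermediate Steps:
f = 16/3 (f = (⅓)*16 = 16/3 ≈ 5.3333)
v(F, m) = 9 + m (v(F, m) = -6 + (m + 15) = -6 + (15 + m) = 9 + m)
c(k, U) = 12 + U + k*U² (c(k, U) = k*U² + (12 + U) = 12 + U + k*U²)
-484*c(-12, 13) + v(f, -19) = -484*(12 + 13 - 12*13²) + (9 - 19) = -484*(12 + 13 - 12*169) - 10 = -484*(12 + 13 - 2028) - 10 = -484*(-2003) - 10 = 969452 - 10 = 969442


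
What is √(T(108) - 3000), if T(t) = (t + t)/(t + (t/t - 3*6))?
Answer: 4*I*√1551459/91 ≈ 54.751*I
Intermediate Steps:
T(t) = 2*t/(-17 + t) (T(t) = (2*t)/(t + (1 - 18)) = (2*t)/(t - 17) = (2*t)/(-17 + t) = 2*t/(-17 + t))
√(T(108) - 3000) = √(2*108/(-17 + 108) - 3000) = √(2*108/91 - 3000) = √(2*108*(1/91) - 3000) = √(216/91 - 3000) = √(-272784/91) = 4*I*√1551459/91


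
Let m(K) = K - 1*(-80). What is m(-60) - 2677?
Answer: -2657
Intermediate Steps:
m(K) = 80 + K (m(K) = K + 80 = 80 + K)
m(-60) - 2677 = (80 - 60) - 2677 = 20 - 2677 = -2657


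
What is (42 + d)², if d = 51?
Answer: 8649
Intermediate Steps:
(42 + d)² = (42 + 51)² = 93² = 8649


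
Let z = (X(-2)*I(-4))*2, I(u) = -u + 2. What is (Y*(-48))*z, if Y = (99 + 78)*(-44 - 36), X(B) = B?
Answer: -16312320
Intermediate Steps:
I(u) = 2 - u
z = -24 (z = -2*(2 - 1*(-4))*2 = -2*(2 + 4)*2 = -2*6*2 = -12*2 = -24)
Y = -14160 (Y = 177*(-80) = -14160)
(Y*(-48))*z = -14160*(-48)*(-24) = 679680*(-24) = -16312320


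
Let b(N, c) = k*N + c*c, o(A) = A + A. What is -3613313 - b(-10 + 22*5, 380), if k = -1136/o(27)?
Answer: -101401451/27 ≈ -3.7556e+6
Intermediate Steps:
o(A) = 2*A
k = -568/27 (k = -1136/(2*27) = -1136/54 = -1136*1/54 = -568/27 ≈ -21.037)
b(N, c) = c**2 - 568*N/27 (b(N, c) = -568*N/27 + c*c = -568*N/27 + c**2 = c**2 - 568*N/27)
-3613313 - b(-10 + 22*5, 380) = -3613313 - (380**2 - 568*(-10 + 22*5)/27) = -3613313 - (144400 - 568*(-10 + 110)/27) = -3613313 - (144400 - 568/27*100) = -3613313 - (144400 - 56800/27) = -3613313 - 1*3842000/27 = -3613313 - 3842000/27 = -101401451/27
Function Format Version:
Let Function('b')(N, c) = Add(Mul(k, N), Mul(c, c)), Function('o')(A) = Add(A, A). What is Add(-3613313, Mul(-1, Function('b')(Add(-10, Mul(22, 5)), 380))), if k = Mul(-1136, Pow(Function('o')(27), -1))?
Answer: Rational(-101401451, 27) ≈ -3.7556e+6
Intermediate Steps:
Function('o')(A) = Mul(2, A)
k = Rational(-568, 27) (k = Mul(-1136, Pow(Mul(2, 27), -1)) = Mul(-1136, Pow(54, -1)) = Mul(-1136, Rational(1, 54)) = Rational(-568, 27) ≈ -21.037)
Function('b')(N, c) = Add(Pow(c, 2), Mul(Rational(-568, 27), N)) (Function('b')(N, c) = Add(Mul(Rational(-568, 27), N), Mul(c, c)) = Add(Mul(Rational(-568, 27), N), Pow(c, 2)) = Add(Pow(c, 2), Mul(Rational(-568, 27), N)))
Add(-3613313, Mul(-1, Function('b')(Add(-10, Mul(22, 5)), 380))) = Add(-3613313, Mul(-1, Add(Pow(380, 2), Mul(Rational(-568, 27), Add(-10, Mul(22, 5)))))) = Add(-3613313, Mul(-1, Add(144400, Mul(Rational(-568, 27), Add(-10, 110))))) = Add(-3613313, Mul(-1, Add(144400, Mul(Rational(-568, 27), 100)))) = Add(-3613313, Mul(-1, Add(144400, Rational(-56800, 27)))) = Add(-3613313, Mul(-1, Rational(3842000, 27))) = Add(-3613313, Rational(-3842000, 27)) = Rational(-101401451, 27)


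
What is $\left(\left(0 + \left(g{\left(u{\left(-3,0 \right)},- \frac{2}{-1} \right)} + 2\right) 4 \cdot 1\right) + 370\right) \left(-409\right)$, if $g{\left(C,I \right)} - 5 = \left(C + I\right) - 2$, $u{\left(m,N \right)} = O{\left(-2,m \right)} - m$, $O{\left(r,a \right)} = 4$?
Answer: $-174234$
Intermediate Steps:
$u{\left(m,N \right)} = 4 - m$
$g{\left(C,I \right)} = 3 + C + I$ ($g{\left(C,I \right)} = 5 - \left(2 - C - I\right) = 5 + \left(-2 + C + I\right) = 3 + C + I$)
$\left(\left(0 + \left(g{\left(u{\left(-3,0 \right)},- \frac{2}{-1} \right)} + 2\right) 4 \cdot 1\right) + 370\right) \left(-409\right) = \left(\left(0 + \left(\left(3 + \left(4 - -3\right) - \frac{2}{-1}\right) + 2\right) 4 \cdot 1\right) + 370\right) \left(-409\right) = \left(\left(0 + \left(\left(3 + \left(4 + 3\right) - -2\right) + 2\right) 4 \cdot 1\right) + 370\right) \left(-409\right) = \left(\left(0 + \left(\left(3 + 7 + 2\right) + 2\right) 4 \cdot 1\right) + 370\right) \left(-409\right) = \left(\left(0 + \left(12 + 2\right) 4 \cdot 1\right) + 370\right) \left(-409\right) = \left(\left(0 + 14 \cdot 4 \cdot 1\right) + 370\right) \left(-409\right) = \left(\left(0 + 56 \cdot 1\right) + 370\right) \left(-409\right) = \left(\left(0 + 56\right) + 370\right) \left(-409\right) = \left(56 + 370\right) \left(-409\right) = 426 \left(-409\right) = -174234$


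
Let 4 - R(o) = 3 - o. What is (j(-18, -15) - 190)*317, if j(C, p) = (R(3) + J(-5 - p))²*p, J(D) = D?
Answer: -992210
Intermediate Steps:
R(o) = 1 + o (R(o) = 4 - (3 - o) = 4 + (-3 + o) = 1 + o)
j(C, p) = p*(-1 - p)² (j(C, p) = ((1 + 3) + (-5 - p))²*p = (4 + (-5 - p))²*p = (-1 - p)²*p = p*(-1 - p)²)
(j(-18, -15) - 190)*317 = (-15*(1 - 15)² - 190)*317 = (-15*(-14)² - 190)*317 = (-15*196 - 190)*317 = (-2940 - 190)*317 = -3130*317 = -992210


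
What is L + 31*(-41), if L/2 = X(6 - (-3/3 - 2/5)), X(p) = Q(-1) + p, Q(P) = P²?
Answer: -6271/5 ≈ -1254.2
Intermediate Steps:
X(p) = 1 + p (X(p) = (-1)² + p = 1 + p)
L = 84/5 (L = 2*(1 + (6 - (-3/3 - 2/5))) = 2*(1 + (6 - (-3*⅓ - 2*⅕))) = 2*(1 + (6 - (-1 - ⅖))) = 2*(1 + (6 - 1*(-7/5))) = 2*(1 + (6 + 7/5)) = 2*(1 + 37/5) = 2*(42/5) = 84/5 ≈ 16.800)
L + 31*(-41) = 84/5 + 31*(-41) = 84/5 - 1271 = -6271/5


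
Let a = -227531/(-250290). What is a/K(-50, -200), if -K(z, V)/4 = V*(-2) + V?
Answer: -227531/200232000 ≈ -0.0011363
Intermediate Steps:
K(z, V) = 4*V (K(z, V) = -4*(V*(-2) + V) = -4*(-2*V + V) = -(-4)*V = 4*V)
a = 227531/250290 (a = -227531*(-1/250290) = 227531/250290 ≈ 0.90907)
a/K(-50, -200) = 227531/(250290*((4*(-200)))) = (227531/250290)/(-800) = (227531/250290)*(-1/800) = -227531/200232000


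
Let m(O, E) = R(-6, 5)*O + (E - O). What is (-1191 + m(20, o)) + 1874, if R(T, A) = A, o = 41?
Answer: 804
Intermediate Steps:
m(O, E) = E + 4*O (m(O, E) = 5*O + (E - O) = E + 4*O)
(-1191 + m(20, o)) + 1874 = (-1191 + (41 + 4*20)) + 1874 = (-1191 + (41 + 80)) + 1874 = (-1191 + 121) + 1874 = -1070 + 1874 = 804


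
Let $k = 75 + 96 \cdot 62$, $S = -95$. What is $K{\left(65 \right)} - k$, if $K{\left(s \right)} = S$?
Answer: $-6122$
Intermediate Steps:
$K{\left(s \right)} = -95$
$k = 6027$ ($k = 75 + 5952 = 6027$)
$K{\left(65 \right)} - k = -95 - 6027 = -6122$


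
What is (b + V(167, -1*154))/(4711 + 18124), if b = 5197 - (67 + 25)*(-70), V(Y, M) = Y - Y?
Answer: 11637/22835 ≈ 0.50961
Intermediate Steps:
V(Y, M) = 0
b = 11637 (b = 5197 - 92*(-70) = 5197 - 1*(-6440) = 5197 + 6440 = 11637)
(b + V(167, -1*154))/(4711 + 18124) = (11637 + 0)/(4711 + 18124) = 11637/22835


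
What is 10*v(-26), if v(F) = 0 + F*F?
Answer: 6760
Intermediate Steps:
v(F) = F² (v(F) = 0 + F² = F²)
10*v(-26) = 10*(-26)² = 10*676 = 6760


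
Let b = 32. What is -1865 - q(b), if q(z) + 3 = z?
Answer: -1894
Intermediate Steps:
q(z) = -3 + z
-1865 - q(b) = -1865 - (-3 + 32) = -1865 - 1*29 = -1865 - 29 = -1894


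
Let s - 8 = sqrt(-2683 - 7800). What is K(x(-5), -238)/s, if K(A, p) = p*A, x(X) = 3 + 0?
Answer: -5712/10547 + 714*I*sqrt(10483)/10547 ≈ -0.54158 + 6.9313*I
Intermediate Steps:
x(X) = 3
K(A, p) = A*p
s = 8 + I*sqrt(10483) (s = 8 + sqrt(-2683 - 7800) = 8 + sqrt(-10483) = 8 + I*sqrt(10483) ≈ 8.0 + 102.39*I)
K(x(-5), -238)/s = (3*(-238))/(8 + I*sqrt(10483)) = -714/(8 + I*sqrt(10483))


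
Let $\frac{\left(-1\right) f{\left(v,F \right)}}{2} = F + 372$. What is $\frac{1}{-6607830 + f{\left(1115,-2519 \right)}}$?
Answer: $- \frac{1}{6603536} \approx -1.5143 \cdot 10^{-7}$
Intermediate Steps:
$f{\left(v,F \right)} = -744 - 2 F$ ($f{\left(v,F \right)} = - 2 \left(F + 372\right) = - 2 \left(372 + F\right) = -744 - 2 F$)
$\frac{1}{-6607830 + f{\left(1115,-2519 \right)}} = \frac{1}{-6607830 - -4294} = \frac{1}{-6607830 + \left(-744 + 5038\right)} = \frac{1}{-6607830 + 4294} = \frac{1}{-6603536} = - \frac{1}{6603536}$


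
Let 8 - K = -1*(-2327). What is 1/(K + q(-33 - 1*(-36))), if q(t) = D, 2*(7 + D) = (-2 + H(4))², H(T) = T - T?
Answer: -1/2324 ≈ -0.00043029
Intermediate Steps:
H(T) = 0
D = -5 (D = -7 + (-2 + 0)²/2 = -7 + (½)*(-2)² = -7 + (½)*4 = -7 + 2 = -5)
q(t) = -5
K = -2319 (K = 8 - (-1)*(-2327) = 8 - 1*2327 = 8 - 2327 = -2319)
1/(K + q(-33 - 1*(-36))) = 1/(-2319 - 5) = 1/(-2324) = -1/2324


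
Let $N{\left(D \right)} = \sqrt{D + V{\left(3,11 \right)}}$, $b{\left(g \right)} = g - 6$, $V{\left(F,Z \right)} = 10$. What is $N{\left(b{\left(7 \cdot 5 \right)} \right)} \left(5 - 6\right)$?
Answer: $- \sqrt{39} \approx -6.245$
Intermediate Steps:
$b{\left(g \right)} = -6 + g$
$N{\left(D \right)} = \sqrt{10 + D}$ ($N{\left(D \right)} = \sqrt{D + 10} = \sqrt{10 + D}$)
$N{\left(b{\left(7 \cdot 5 \right)} \right)} \left(5 - 6\right) = \sqrt{10 + \left(-6 + 7 \cdot 5\right)} \left(5 - 6\right) = \sqrt{10 + \left(-6 + 35\right)} \left(5 - 6\right) = \sqrt{10 + 29} \left(-1\right) = \sqrt{39} \left(-1\right) = - \sqrt{39}$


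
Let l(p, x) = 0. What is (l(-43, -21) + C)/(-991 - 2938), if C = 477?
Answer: -477/3929 ≈ -0.12140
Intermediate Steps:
(l(-43, -21) + C)/(-991 - 2938) = (0 + 477)/(-991 - 2938) = 477/(-3929) = 477*(-1/3929) = -477/3929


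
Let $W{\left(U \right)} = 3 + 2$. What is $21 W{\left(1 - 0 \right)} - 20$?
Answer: $85$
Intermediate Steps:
$W{\left(U \right)} = 5$
$21 W{\left(1 - 0 \right)} - 20 = 21 \cdot 5 - 20 = 105 - 20 = 85$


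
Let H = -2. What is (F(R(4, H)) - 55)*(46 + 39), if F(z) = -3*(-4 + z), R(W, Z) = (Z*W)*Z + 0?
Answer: -7735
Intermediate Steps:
R(W, Z) = W*Z² (R(W, Z) = (W*Z)*Z + 0 = W*Z² + 0 = W*Z²)
F(z) = 12 - 3*z
(F(R(4, H)) - 55)*(46 + 39) = ((12 - 12*(-2)²) - 55)*(46 + 39) = ((12 - 12*4) - 55)*85 = ((12 - 3*16) - 55)*85 = ((12 - 48) - 55)*85 = (-36 - 55)*85 = -91*85 = -7735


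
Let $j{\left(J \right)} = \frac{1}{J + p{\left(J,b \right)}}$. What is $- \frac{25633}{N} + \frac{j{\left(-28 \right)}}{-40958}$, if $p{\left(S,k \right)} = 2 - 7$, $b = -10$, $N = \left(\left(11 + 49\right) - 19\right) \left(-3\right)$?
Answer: $\frac{3849546865}{18472058} \approx 208.4$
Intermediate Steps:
$N = -123$ ($N = \left(60 - 19\right) \left(-3\right) = 41 \left(-3\right) = -123$)
$p{\left(S,k \right)} = -5$
$j{\left(J \right)} = \frac{1}{-5 + J}$ ($j{\left(J \right)} = \frac{1}{J - 5} = \frac{1}{-5 + J}$)
$- \frac{25633}{N} + \frac{j{\left(-28 \right)}}{-40958} = - \frac{25633}{-123} + \frac{1}{\left(-5 - 28\right) \left(-40958\right)} = \left(-25633\right) \left(- \frac{1}{123}\right) + \frac{1}{-33} \left(- \frac{1}{40958}\right) = \frac{25633}{123} - - \frac{1}{1351614} = \frac{25633}{123} + \frac{1}{1351614} = \frac{3849546865}{18472058}$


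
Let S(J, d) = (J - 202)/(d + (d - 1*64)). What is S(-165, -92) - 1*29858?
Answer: -7404417/248 ≈ -29857.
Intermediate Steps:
S(J, d) = (-202 + J)/(-64 + 2*d) (S(J, d) = (-202 + J)/(d + (d - 64)) = (-202 + J)/(d + (-64 + d)) = (-202 + J)/(-64 + 2*d))
S(-165, -92) - 1*29858 = (-202 - 165)/(2*(-32 - 92)) - 1*29858 = (½)*(-367)/(-124) - 29858 = (½)*(-1/124)*(-367) - 29858 = 367/248 - 29858 = -7404417/248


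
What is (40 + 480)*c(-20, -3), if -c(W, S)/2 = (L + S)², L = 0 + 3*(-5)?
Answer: -336960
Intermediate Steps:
L = -15 (L = 0 - 15 = -15)
c(W, S) = -2*(-15 + S)²
(40 + 480)*c(-20, -3) = (40 + 480)*(-2*(-15 - 3)²) = 520*(-2*(-18)²) = 520*(-2*324) = 520*(-648) = -336960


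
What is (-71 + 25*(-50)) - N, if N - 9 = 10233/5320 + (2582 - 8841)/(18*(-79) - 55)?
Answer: -1499867603/1122520 ≈ -1336.2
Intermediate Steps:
N = 17018683/1122520 (N = 9 + (10233/5320 + (2582 - 8841)/(18*(-79) - 55)) = 9 + (10233*(1/5320) - 6259/(-1422 - 55)) = 9 + (10233/5320 - 6259/(-1477)) = 9 + (10233/5320 - 6259*(-1/1477)) = 9 + (10233/5320 + 6259/1477) = 9 + 6916003/1122520 = 17018683/1122520 ≈ 15.161)
(-71 + 25*(-50)) - N = (-71 + 25*(-50)) - 1*17018683/1122520 = (-71 - 1250) - 17018683/1122520 = -1321 - 17018683/1122520 = -1499867603/1122520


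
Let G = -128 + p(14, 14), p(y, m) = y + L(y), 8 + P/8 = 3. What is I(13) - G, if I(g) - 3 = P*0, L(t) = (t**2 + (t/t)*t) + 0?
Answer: -93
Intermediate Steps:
L(t) = t + t**2 (L(t) = (t**2 + 1*t) + 0 = (t**2 + t) + 0 = (t + t**2) + 0 = t + t**2)
P = -40 (P = -64 + 8*3 = -64 + 24 = -40)
I(g) = 3 (I(g) = 3 - 40*0 = 3 + 0 = 3)
p(y, m) = y + y*(1 + y)
G = 96 (G = -128 + 14*(2 + 14) = -128 + 14*16 = -128 + 224 = 96)
I(13) - G = 3 - 1*96 = 3 - 96 = -93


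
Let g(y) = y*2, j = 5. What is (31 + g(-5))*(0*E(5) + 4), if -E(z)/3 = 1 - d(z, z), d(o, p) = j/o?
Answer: 84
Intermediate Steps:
g(y) = 2*y
d(o, p) = 5/o
E(z) = -3 + 15/z (E(z) = -3*(1 - 5/z) = -3 + 15/z)
(31 + g(-5))*(0*E(5) + 4) = (31 + 2*(-5))*(0*(-3 + 15/5) + 4) = (31 - 10)*(0*(-3 + 15*(⅕)) + 4) = 21*(0*(-3 + 3) + 4) = 21*(0*0 + 4) = 21*(0 + 4) = 21*4 = 84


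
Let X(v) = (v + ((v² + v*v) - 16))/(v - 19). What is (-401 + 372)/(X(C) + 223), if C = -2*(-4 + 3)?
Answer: -493/3797 ≈ -0.12984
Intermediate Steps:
C = 2 (C = -2*(-1) = 2)
X(v) = (-16 + v + 2*v²)/(-19 + v) (X(v) = (v + ((v² + v²) - 16))/(-19 + v) = (v + (2*v² - 16))/(-19 + v) = (v + (-16 + 2*v²))/(-19 + v) = (-16 + v + 2*v²)/(-19 + v))
(-401 + 372)/(X(C) + 223) = (-401 + 372)/((-16 + 2 + 2*2²)/(-19 + 2) + 223) = -29/((-16 + 2 + 2*4)/(-17) + 223) = -29/(-(-16 + 2 + 8)/17 + 223) = -29/(-1/17*(-6) + 223) = -29/(6/17 + 223) = -29/3797/17 = -29*17/3797 = -493/3797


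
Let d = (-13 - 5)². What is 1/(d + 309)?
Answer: 1/633 ≈ 0.0015798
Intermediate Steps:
d = 324 (d = (-18)² = 324)
1/(d + 309) = 1/(324 + 309) = 1/633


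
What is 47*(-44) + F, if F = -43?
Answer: -2111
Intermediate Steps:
47*(-44) + F = 47*(-44) - 43 = -2068 - 43 = -2111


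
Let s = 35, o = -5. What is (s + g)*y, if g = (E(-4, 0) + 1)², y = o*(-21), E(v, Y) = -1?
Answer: 3675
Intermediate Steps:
y = 105 (y = -5*(-21) = 105)
g = 0 (g = (-1 + 1)² = 0² = 0)
(s + g)*y = (35 + 0)*105 = 35*105 = 3675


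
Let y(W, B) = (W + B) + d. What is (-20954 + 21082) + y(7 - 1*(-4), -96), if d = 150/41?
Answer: 1913/41 ≈ 46.659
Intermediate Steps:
d = 150/41 (d = 150*(1/41) = 150/41 ≈ 3.6585)
y(W, B) = 150/41 + B + W (y(W, B) = (W + B) + 150/41 = (B + W) + 150/41 = 150/41 + B + W)
(-20954 + 21082) + y(7 - 1*(-4), -96) = (-20954 + 21082) + (150/41 - 96 + (7 - 1*(-4))) = 128 + (150/41 - 96 + (7 + 4)) = 128 + (150/41 - 96 + 11) = 128 - 3335/41 = 1913/41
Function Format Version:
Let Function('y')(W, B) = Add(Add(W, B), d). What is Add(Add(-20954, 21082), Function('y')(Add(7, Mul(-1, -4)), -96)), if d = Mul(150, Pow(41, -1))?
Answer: Rational(1913, 41) ≈ 46.659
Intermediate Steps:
d = Rational(150, 41) (d = Mul(150, Rational(1, 41)) = Rational(150, 41) ≈ 3.6585)
Function('y')(W, B) = Add(Rational(150, 41), B, W) (Function('y')(W, B) = Add(Add(W, B), Rational(150, 41)) = Add(Add(B, W), Rational(150, 41)) = Add(Rational(150, 41), B, W))
Add(Add(-20954, 21082), Function('y')(Add(7, Mul(-1, -4)), -96)) = Add(Add(-20954, 21082), Add(Rational(150, 41), -96, Add(7, Mul(-1, -4)))) = Add(128, Add(Rational(150, 41), -96, Add(7, 4))) = Add(128, Add(Rational(150, 41), -96, 11)) = Add(128, Rational(-3335, 41)) = Rational(1913, 41)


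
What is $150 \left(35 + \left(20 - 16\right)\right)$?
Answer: $5850$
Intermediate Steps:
$150 \left(35 + \left(20 - 16\right)\right) = 150 \left(35 + 4\right) = 150 \cdot 39 = 5850$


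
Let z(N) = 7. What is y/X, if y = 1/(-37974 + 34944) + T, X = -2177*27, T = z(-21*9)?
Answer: -21209/178100370 ≈ -0.00011908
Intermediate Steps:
T = 7
X = -58779
y = 21209/3030 (y = 1/(-37974 + 34944) + 7 = 1/(-3030) + 7 = -1/3030 + 7 = 21209/3030 ≈ 6.9997)
y/X = (21209/3030)/(-58779) = (21209/3030)*(-1/58779) = -21209/178100370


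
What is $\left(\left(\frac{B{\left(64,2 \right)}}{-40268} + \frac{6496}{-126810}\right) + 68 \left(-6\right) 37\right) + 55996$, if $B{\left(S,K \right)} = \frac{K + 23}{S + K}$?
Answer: $\frac{2297359769573417}{56170235880} \approx 40900.0$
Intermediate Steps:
$B{\left(S,K \right)} = \frac{23 + K}{K + S}$
$\left(\left(\frac{B{\left(64,2 \right)}}{-40268} + \frac{6496}{-126810}\right) + 68 \left(-6\right) 37\right) + 55996 = \left(\left(\frac{\frac{1}{2 + 64} \left(23 + 2\right)}{-40268} + \frac{6496}{-126810}\right) + 68 \left(-6\right) 37\right) + 55996 = \left(\left(\frac{1}{66} \cdot 25 \left(- \frac{1}{40268}\right) + 6496 \left(- \frac{1}{126810}\right)\right) - 15096\right) + 55996 = \left(\left(\frac{1}{66} \cdot 25 \left(- \frac{1}{40268}\right) - \frac{3248}{63405}\right) - 15096\right) + 55996 = \left(\left(\frac{25}{66} \left(- \frac{1}{40268}\right) - \frac{3248}{63405}\right) - 15096\right) + 55996 = \left(\left(- \frac{25}{2657688} - \frac{3248}{63405}\right) - 15096\right) + 55996 = \left(- \frac{2877918583}{56170235880} - 15096\right) + 55996 = - \frac{847948758763063}{56170235880} + 55996 = \frac{2297359769573417}{56170235880}$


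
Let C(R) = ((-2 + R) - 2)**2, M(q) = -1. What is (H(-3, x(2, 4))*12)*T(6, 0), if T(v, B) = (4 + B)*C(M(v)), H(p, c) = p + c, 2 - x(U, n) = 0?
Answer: -1200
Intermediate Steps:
x(U, n) = 2 (x(U, n) = 2 - 1*0 = 2 + 0 = 2)
C(R) = (-4 + R)**2
H(p, c) = c + p
T(v, B) = 100 + 25*B (T(v, B) = (4 + B)*(-4 - 1)**2 = (4 + B)*(-5)**2 = (4 + B)*25 = 100 + 25*B)
(H(-3, x(2, 4))*12)*T(6, 0) = ((2 - 3)*12)*(100 + 25*0) = (-1*12)*(100 + 0) = -12*100 = -1200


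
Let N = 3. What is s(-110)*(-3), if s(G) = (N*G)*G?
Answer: -108900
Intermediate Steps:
s(G) = 3*G**2 (s(G) = (3*G)*G = 3*G**2)
s(-110)*(-3) = (3*(-110)**2)*(-3) = (3*12100)*(-3) = 36300*(-3) = -108900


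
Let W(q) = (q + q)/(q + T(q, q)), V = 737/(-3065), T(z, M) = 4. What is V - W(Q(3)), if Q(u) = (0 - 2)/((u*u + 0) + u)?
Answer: -10821/70495 ≈ -0.15350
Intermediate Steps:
Q(u) = -2/(u + u²) (Q(u) = -2/((u² + 0) + u) = -2/(u² + u) = -2/(u + u²))
V = -737/3065 (V = 737*(-1/3065) = -737/3065 ≈ -0.24046)
W(q) = 2*q/(4 + q) (W(q) = (q + q)/(q + 4) = (2*q)/(4 + q) = 2*q/(4 + q))
V - W(Q(3)) = -737/3065 - 2*(-2/(3*(1 + 3)))/(4 - 2/(3*(1 + 3))) = -737/3065 - 2*(-2*⅓/4)/(4 - 2*⅓/4) = -737/3065 - 2*(-2*⅓*¼)/(4 - 2*⅓*¼) = -737/3065 - 2*(-1)/(6*(4 - ⅙)) = -737/3065 - 2*(-1)/(6*23/6) = -737/3065 - 2*(-1)*6/(6*23) = -737/3065 - 1*(-2/23) = -737/3065 + 2/23 = -10821/70495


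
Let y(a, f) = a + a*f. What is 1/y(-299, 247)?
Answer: -1/74152 ≈ -1.3486e-5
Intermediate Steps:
1/y(-299, 247) = 1/(-299*(1 + 247)) = 1/(-299*248) = 1/(-74152) = -1/74152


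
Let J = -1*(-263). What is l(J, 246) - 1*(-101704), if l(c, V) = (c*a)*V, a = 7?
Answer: 554590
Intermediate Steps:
J = 263
l(c, V) = 7*V*c (l(c, V) = (c*7)*V = (7*c)*V = 7*V*c)
l(J, 246) - 1*(-101704) = 7*246*263 - 1*(-101704) = 452886 + 101704 = 554590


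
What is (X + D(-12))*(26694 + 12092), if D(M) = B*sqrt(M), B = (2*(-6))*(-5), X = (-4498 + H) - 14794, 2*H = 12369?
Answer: -508387495 + 4654320*I*sqrt(3) ≈ -5.0839e+8 + 8.0615e+6*I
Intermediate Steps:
H = 12369/2 (H = (1/2)*12369 = 12369/2 ≈ 6184.5)
X = -26215/2 (X = (-4498 + 12369/2) - 14794 = 3373/2 - 14794 = -26215/2 ≈ -13108.)
B = 60 (B = -12*(-5) = 60)
D(M) = 60*sqrt(M)
(X + D(-12))*(26694 + 12092) = (-26215/2 + 60*sqrt(-12))*(26694 + 12092) = (-26215/2 + 60*(2*I*sqrt(3)))*38786 = (-26215/2 + 120*I*sqrt(3))*38786 = -508387495 + 4654320*I*sqrt(3)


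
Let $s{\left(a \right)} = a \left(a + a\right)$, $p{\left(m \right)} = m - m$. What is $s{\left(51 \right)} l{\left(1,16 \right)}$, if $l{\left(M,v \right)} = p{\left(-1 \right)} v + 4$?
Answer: $20808$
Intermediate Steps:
$p{\left(m \right)} = 0$
$s{\left(a \right)} = 2 a^{2}$ ($s{\left(a \right)} = a 2 a = 2 a^{2}$)
$l{\left(M,v \right)} = 4$ ($l{\left(M,v \right)} = 0 v + 4 = 0 + 4 = 4$)
$s{\left(51 \right)} l{\left(1,16 \right)} = 2 \cdot 51^{2} \cdot 4 = 2 \cdot 2601 \cdot 4 = 5202 \cdot 4 = 20808$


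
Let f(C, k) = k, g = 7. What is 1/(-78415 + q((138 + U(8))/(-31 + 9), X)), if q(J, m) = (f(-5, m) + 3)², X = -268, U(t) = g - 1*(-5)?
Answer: -1/8190 ≈ -0.00012210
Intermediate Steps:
U(t) = 12 (U(t) = 7 - 1*(-5) = 7 + 5 = 12)
q(J, m) = (3 + m)² (q(J, m) = (m + 3)² = (3 + m)²)
1/(-78415 + q((138 + U(8))/(-31 + 9), X)) = 1/(-78415 + (3 - 268)²) = 1/(-78415 + (-265)²) = 1/(-78415 + 70225) = 1/(-8190) = -1/8190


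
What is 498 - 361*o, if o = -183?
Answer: 66561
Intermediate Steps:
498 - 361*o = 498 - 361*(-183) = 498 + 66063 = 66561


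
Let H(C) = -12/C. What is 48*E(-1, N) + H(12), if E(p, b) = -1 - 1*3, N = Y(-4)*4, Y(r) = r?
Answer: -193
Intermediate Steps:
N = -16 (N = -4*4 = -16)
E(p, b) = -4 (E(p, b) = -1 - 3 = -4)
48*E(-1, N) + H(12) = 48*(-4) - 12/12 = -192 - 12*1/12 = -192 - 1 = -193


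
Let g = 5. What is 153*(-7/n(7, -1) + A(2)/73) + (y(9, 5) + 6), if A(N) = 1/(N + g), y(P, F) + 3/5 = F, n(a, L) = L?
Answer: 2763742/2555 ≈ 1081.7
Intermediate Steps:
y(P, F) = -⅗ + F
A(N) = 1/(5 + N) (A(N) = 1/(N + 5) = 1/(5 + N))
153*(-7/n(7, -1) + A(2)/73) + (y(9, 5) + 6) = 153*(-7/(-1) + 1/((5 + 2)*73)) + ((-⅗ + 5) + 6) = 153*(-7*(-1) + (1/73)/7) + (22/5 + 6) = 153*(7 + (⅐)*(1/73)) + 52/5 = 153*(7 + 1/511) + 52/5 = 153*(3578/511) + 52/5 = 547434/511 + 52/5 = 2763742/2555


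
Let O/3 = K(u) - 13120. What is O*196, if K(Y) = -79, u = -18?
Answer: -7761012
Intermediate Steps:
O = -39597 (O = 3*(-79 - 13120) = 3*(-13199) = -39597)
O*196 = -39597*196 = -7761012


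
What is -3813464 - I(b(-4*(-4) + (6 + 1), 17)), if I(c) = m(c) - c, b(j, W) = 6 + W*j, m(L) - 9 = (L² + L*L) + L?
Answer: -4128691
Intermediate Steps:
m(L) = 9 + L + 2*L² (m(L) = 9 + ((L² + L*L) + L) = 9 + ((L² + L²) + L) = 9 + (2*L² + L) = 9 + (L + 2*L²) = 9 + L + 2*L²)
I(c) = 9 + 2*c² (I(c) = (9 + c + 2*c²) - c = 9 + 2*c²)
-3813464 - I(b(-4*(-4) + (6 + 1), 17)) = -3813464 - (9 + 2*(6 + 17*(-4*(-4) + (6 + 1)))²) = -3813464 - (9 + 2*(6 + 17*(16 + 7))²) = -3813464 - (9 + 2*(6 + 17*23)²) = -3813464 - (9 + 2*(6 + 391)²) = -3813464 - (9 + 2*397²) = -3813464 - (9 + 2*157609) = -3813464 - (9 + 315218) = -3813464 - 1*315227 = -3813464 - 315227 = -4128691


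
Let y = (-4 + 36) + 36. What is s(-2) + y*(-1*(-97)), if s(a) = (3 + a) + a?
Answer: 6595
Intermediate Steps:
y = 68 (y = 32 + 36 = 68)
s(a) = 3 + 2*a
s(-2) + y*(-1*(-97)) = (3 + 2*(-2)) + 68*(-1*(-97)) = (3 - 4) + 68*97 = -1 + 6596 = 6595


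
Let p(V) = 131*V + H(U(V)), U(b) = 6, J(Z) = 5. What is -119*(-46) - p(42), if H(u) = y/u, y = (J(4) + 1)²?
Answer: -34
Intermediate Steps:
y = 36 (y = (5 + 1)² = 6² = 36)
H(u) = 36/u
p(V) = 6 + 131*V (p(V) = 131*V + 36/6 = 131*V + 36*(⅙) = 131*V + 6 = 6 + 131*V)
-119*(-46) - p(42) = -119*(-46) - (6 + 131*42) = 5474 - (6 + 5502) = 5474 - 1*5508 = 5474 - 5508 = -34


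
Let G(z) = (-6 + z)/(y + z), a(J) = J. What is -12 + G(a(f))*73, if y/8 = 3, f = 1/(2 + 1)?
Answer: -29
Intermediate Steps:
f = ⅓ (f = 1/3 = ⅓ ≈ 0.33333)
y = 24 (y = 8*3 = 24)
G(z) = (-6 + z)/(24 + z)
-12 + G(a(f))*73 = -12 + ((-6 + ⅓)/(24 + ⅓))*73 = -12 + (-17/3/(73/3))*73 = -12 + ((3/73)*(-17/3))*73 = -12 - 17/73*73 = -12 - 17 = -29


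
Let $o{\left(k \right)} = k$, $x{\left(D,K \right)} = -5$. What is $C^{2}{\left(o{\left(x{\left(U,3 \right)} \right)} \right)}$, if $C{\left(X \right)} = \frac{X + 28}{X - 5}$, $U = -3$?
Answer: $\frac{529}{100} \approx 5.29$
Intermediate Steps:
$C{\left(X \right)} = \frac{28 + X}{-5 + X}$
$C^{2}{\left(o{\left(x{\left(U,3 \right)} \right)} \right)} = \left(\frac{28 - 5}{-5 - 5}\right)^{2} = \left(\frac{1}{-10} \cdot 23\right)^{2} = \left(\left(- \frac{1}{10}\right) 23\right)^{2} = \left(- \frac{23}{10}\right)^{2} = \frac{529}{100}$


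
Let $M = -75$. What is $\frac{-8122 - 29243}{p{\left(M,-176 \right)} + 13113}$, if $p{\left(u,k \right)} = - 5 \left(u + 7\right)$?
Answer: $- \frac{37365}{13453} \approx -2.7774$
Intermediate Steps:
$p{\left(u,k \right)} = -35 - 5 u$ ($p{\left(u,k \right)} = - 5 \left(7 + u\right) = -35 - 5 u$)
$\frac{-8122 - 29243}{p{\left(M,-176 \right)} + 13113} = \frac{-8122 - 29243}{\left(-35 - -375\right) + 13113} = - \frac{37365}{\left(-35 + 375\right) + 13113} = - \frac{37365}{340 + 13113} = - \frac{37365}{13453}$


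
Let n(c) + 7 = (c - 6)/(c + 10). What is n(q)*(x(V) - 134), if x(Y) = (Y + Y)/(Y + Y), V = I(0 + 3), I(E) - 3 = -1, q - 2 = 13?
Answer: 22078/25 ≈ 883.12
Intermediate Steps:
q = 15 (q = 2 + 13 = 15)
n(c) = -7 + (-6 + c)/(10 + c) (n(c) = -7 + (c - 6)/(c + 10) = -7 + (-6 + c)/(10 + c))
I(E) = 2 (I(E) = 3 - 1 = 2)
V = 2
x(Y) = 1 (x(Y) = (2*Y)/((2*Y)) = (2*Y)*(1/(2*Y)) = 1)
n(q)*(x(V) - 134) = (2*(-38 - 3*15)/(10 + 15))*(1 - 134) = (2*(-38 - 45)/25)*(-133) = (2*(1/25)*(-83))*(-133) = -166/25*(-133) = 22078/25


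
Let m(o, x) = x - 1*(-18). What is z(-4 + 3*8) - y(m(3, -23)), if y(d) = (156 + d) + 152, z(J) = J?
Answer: -283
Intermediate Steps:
m(o, x) = 18 + x (m(o, x) = x + 18 = 18 + x)
y(d) = 308 + d
z(-4 + 3*8) - y(m(3, -23)) = (-4 + 3*8) - (308 + (18 - 23)) = (-4 + 24) - (308 - 5) = 20 - 1*303 = 20 - 303 = -283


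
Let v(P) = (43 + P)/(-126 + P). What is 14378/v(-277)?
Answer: 222859/9 ≈ 24762.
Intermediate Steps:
v(P) = (43 + P)/(-126 + P)
14378/v(-277) = 14378/(((43 - 277)/(-126 - 277))) = 14378/((-234/(-403))) = 14378/((-1/403*(-234))) = 14378/(18/31) = 14378*(31/18) = 222859/9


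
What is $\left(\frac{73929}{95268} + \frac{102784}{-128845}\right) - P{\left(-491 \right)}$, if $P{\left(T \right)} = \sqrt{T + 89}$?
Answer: $- \frac{1217553}{56049340} - i \sqrt{402} \approx -0.021723 - 20.05 i$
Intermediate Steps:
$P{\left(T \right)} = \sqrt{89 + T}$
$\left(\frac{73929}{95268} + \frac{102784}{-128845}\right) - P{\left(-491 \right)} = \left(\frac{73929}{95268} + \frac{102784}{-128845}\right) - \sqrt{89 - 491} = \left(73929 \cdot \frac{1}{95268} + 102784 \left(- \frac{1}{128845}\right)\right) - \sqrt{-402} = \left(\frac{24643}{31756} - \frac{1408}{1765}\right) - i \sqrt{402} = - \frac{1217553}{56049340} - i \sqrt{402}$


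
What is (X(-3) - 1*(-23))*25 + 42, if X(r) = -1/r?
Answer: 1876/3 ≈ 625.33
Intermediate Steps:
(X(-3) - 1*(-23))*25 + 42 = (-1/(-3) - 1*(-23))*25 + 42 = (-1*(-⅓) + 23)*25 + 42 = (⅓ + 23)*25 + 42 = (70/3)*25 + 42 = 1750/3 + 42 = 1876/3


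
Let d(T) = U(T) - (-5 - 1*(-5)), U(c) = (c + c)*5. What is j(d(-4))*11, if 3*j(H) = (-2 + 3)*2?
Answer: 22/3 ≈ 7.3333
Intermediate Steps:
U(c) = 10*c (U(c) = (2*c)*5 = 10*c)
d(T) = 10*T (d(T) = 10*T - (-5 - 1*(-5)) = 10*T - (-5 + 5) = 10*T - 1*0 = 10*T + 0 = 10*T)
j(H) = ⅔ (j(H) = ((-2 + 3)*2)/3 = (1*2)/3 = (⅓)*2 = ⅔)
j(d(-4))*11 = (⅔)*11 = 22/3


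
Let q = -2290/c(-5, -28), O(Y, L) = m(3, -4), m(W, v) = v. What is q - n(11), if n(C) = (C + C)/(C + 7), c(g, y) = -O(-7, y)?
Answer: -10327/18 ≈ -573.72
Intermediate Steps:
O(Y, L) = -4
c(g, y) = 4 (c(g, y) = -1*(-4) = 4)
n(C) = 2*C/(7 + C) (n(C) = (2*C)/(7 + C) = 2*C/(7 + C))
q = -1145/2 (q = -2290/4 = -2290*¼ = -1145/2 ≈ -572.50)
q - n(11) = -1145/2 - 2*11/(7 + 11) = -1145/2 - 2*11/18 = -1145/2 - 1*11/9 = -1145/2 - 11/9 = -10327/18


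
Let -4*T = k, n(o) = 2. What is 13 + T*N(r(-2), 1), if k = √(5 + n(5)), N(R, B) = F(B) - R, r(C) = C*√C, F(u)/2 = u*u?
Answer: 13 - √7/2 - I*√14/2 ≈ 11.677 - 1.8708*I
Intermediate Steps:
F(u) = 2*u² (F(u) = 2*(u*u) = 2*u²)
r(C) = C^(3/2)
N(R, B) = -R + 2*B² (N(R, B) = 2*B² - R = -R + 2*B²)
k = √7 (k = √(5 + 2) = √7 ≈ 2.6458)
T = -√7/4 ≈ -0.66144
13 + T*N(r(-2), 1) = 13 + (-√7/4)*(-(-2)^(3/2) + 2*1²) = 13 + (-√7/4)*(-(-2)*I*√2 + 2*1) = 13 + (-√7/4)*(2*I*√2 + 2) = 13 + (-√7/4)*(2 + 2*I*√2) = 13 - √7*(2 + 2*I*√2)/4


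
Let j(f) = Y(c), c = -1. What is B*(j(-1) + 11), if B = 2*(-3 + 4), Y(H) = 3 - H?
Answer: 30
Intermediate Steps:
j(f) = 4 (j(f) = 3 - 1*(-1) = 3 + 1 = 4)
B = 2 (B = 2*1 = 2)
B*(j(-1) + 11) = 2*(4 + 11) = 2*15 = 30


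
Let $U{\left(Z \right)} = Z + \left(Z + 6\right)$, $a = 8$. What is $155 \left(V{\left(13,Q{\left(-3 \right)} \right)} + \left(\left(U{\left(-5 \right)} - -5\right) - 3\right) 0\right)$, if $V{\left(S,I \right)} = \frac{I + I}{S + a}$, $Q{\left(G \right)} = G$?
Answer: $- \frac{310}{7} \approx -44.286$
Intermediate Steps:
$U{\left(Z \right)} = 6 + 2 Z$ ($U{\left(Z \right)} = Z + \left(6 + Z\right) = 6 + 2 Z$)
$V{\left(S,I \right)} = \frac{2 I}{8 + S}$ ($V{\left(S,I \right)} = \frac{I + I}{S + 8} = \frac{2 I}{8 + S}$)
$155 \left(V{\left(13,Q{\left(-3 \right)} \right)} + \left(\left(U{\left(-5 \right)} - -5\right) - 3\right) 0\right) = 155 \left(2 \left(-3\right) \frac{1}{8 + 13} + \left(\left(\left(6 + 2 \left(-5\right)\right) - -5\right) - 3\right) 0\right) = 155 \left(2 \left(-3\right) \frac{1}{21} + \left(\left(\left(6 - 10\right) + 5\right) - 3\right) 0\right) = 155 \left(2 \left(-3\right) \frac{1}{21} + \left(\left(-4 + 5\right) - 3\right) 0\right) = 155 \left(- \frac{2}{7} + \left(1 - 3\right) 0\right) = 155 \left(- \frac{2}{7} - 0\right) = 155 \left(- \frac{2}{7} + 0\right) = 155 \left(- \frac{2}{7}\right) = - \frac{310}{7}$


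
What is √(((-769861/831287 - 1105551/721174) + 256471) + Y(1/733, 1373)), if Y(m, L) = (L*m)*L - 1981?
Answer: √49639047315652743351048367577906966/439435384497554 ≈ 507.01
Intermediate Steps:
Y(m, L) = -1981 + m*L² (Y(m, L) = m*L² - 1981 = -1981 + m*L²)
√(((-769861/831287 - 1105551/721174) + 256471) + Y(1/733, 1373)) = √(((-769861/831287 - 1105551/721174) + 256471) + (-1981 + 1373²/733)) = √(((-769861*1/831287 - 1105551*1/721174) + 256471) + (-1981 + (1/733)*1885129)) = √(((-769861/831287 - 1105551/721174) + 256471) + (-1981 + 1885129/733)) = √((-1474233910951/599502570938 + 256471) + 433056/733) = √(153753549637128847/599502570938 + 433056/733) = √(112960970069375571379/439435384497554) = √49639047315652743351048367577906966/439435384497554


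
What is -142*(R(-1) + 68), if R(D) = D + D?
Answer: -9372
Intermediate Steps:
R(D) = 2*D
-142*(R(-1) + 68) = -142*(2*(-1) + 68) = -142*(-2 + 68) = -142*66 = -9372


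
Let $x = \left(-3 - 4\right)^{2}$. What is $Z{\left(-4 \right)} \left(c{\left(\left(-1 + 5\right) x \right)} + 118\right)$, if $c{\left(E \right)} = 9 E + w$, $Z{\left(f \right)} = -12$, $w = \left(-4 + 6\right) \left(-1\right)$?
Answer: $-22560$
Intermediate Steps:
$w = -2$ ($w = 2 \left(-1\right) = -2$)
$x = 49$ ($x = \left(-7\right)^{2} = 49$)
$c{\left(E \right)} = -2 + 9 E$ ($c{\left(E \right)} = 9 E - 2 = -2 + 9 E$)
$Z{\left(-4 \right)} \left(c{\left(\left(-1 + 5\right) x \right)} + 118\right) = - 12 \left(\left(-2 + 9 \left(-1 + 5\right) 49\right) + 118\right) = - 12 \left(\left(-2 + 9 \cdot 4 \cdot 49\right) + 118\right) = - 12 \left(\left(-2 + 9 \cdot 196\right) + 118\right) = - 12 \left(\left(-2 + 1764\right) + 118\right) = - 12 \left(1762 + 118\right) = \left(-12\right) 1880 = -22560$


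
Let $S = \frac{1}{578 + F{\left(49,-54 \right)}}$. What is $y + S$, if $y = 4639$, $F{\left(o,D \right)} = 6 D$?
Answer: $\frac{1178307}{254} \approx 4639.0$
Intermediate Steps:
$S = \frac{1}{254}$ ($S = \frac{1}{578 + 6 \left(-54\right)} = \frac{1}{578 - 324} = \frac{1}{254} \approx 0.003937$)
$y + S = 4639 + \frac{1}{254} = \frac{1178307}{254}$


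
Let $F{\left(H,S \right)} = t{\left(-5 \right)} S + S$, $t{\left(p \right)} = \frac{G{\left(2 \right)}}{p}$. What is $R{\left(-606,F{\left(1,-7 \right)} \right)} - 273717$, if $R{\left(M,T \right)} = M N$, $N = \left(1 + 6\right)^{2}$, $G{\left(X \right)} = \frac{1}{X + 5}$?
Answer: $-303411$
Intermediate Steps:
$G{\left(X \right)} = \frac{1}{5 + X}$
$t{\left(p \right)} = \frac{1}{7 p}$ ($t{\left(p \right)} = \frac{1}{\left(5 + 2\right) p} = \frac{1}{7 p}$)
$N = 49$ ($N = 7^{2} = 49$)
$F{\left(H,S \right)} = \frac{34 S}{35}$ ($F{\left(H,S \right)} = \frac{1}{7 \left(-5\right)} S + S = \frac{1}{7} \left(- \frac{1}{5}\right) S + S = - \frac{S}{35} + S = \frac{34 S}{35}$)
$R{\left(M,T \right)} = 49 M$ ($R{\left(M,T \right)} = M 49 = 49 M$)
$R{\left(-606,F{\left(1,-7 \right)} \right)} - 273717 = 49 \left(-606\right) - 273717 = -29694 - 273717 = -303411$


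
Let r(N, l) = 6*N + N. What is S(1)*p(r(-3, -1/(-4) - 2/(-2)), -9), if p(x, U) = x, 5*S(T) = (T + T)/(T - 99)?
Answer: 3/35 ≈ 0.085714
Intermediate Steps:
r(N, l) = 7*N
S(T) = 2*T/(5*(-99 + T)) (S(T) = ((T + T)/(T - 99))/5 = ((2*T)/(-99 + T))/5 = (2*T/(-99 + T))/5 = 2*T/(5*(-99 + T)))
S(1)*p(r(-3, -1/(-4) - 2/(-2)), -9) = ((⅖)*1/(-99 + 1))*(7*(-3)) = ((⅖)*1/(-98))*(-21) = ((⅖)*1*(-1/98))*(-21) = -1/245*(-21) = 3/35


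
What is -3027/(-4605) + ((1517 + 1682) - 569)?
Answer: 4038059/1535 ≈ 2630.7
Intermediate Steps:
-3027/(-4605) + ((1517 + 1682) - 569) = -3027*(-1/4605) + (3199 - 569) = 1009/1535 + 2630 = 4038059/1535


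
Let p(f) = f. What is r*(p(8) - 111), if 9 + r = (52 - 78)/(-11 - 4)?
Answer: 11227/15 ≈ 748.47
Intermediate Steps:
r = -109/15 (r = -9 + (52 - 78)/(-11 - 4) = -9 - 26/(-15) = -9 - 26*(-1/15) = -9 + 26/15 = -109/15 ≈ -7.2667)
r*(p(8) - 111) = -109*(8 - 111)/15 = -109/15*(-103) = 11227/15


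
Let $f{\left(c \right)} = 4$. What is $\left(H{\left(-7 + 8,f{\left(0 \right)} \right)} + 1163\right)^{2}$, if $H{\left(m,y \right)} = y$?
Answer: $1361889$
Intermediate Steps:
$\left(H{\left(-7 + 8,f{\left(0 \right)} \right)} + 1163\right)^{2} = \left(4 + 1163\right)^{2} = 1167^{2} = 1361889$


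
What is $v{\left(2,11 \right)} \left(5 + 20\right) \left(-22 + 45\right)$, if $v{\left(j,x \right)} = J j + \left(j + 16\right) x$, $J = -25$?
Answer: $85100$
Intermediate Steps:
$v{\left(j,x \right)} = - 25 j + x \left(16 + j\right)$ ($v{\left(j,x \right)} = - 25 j + \left(j + 16\right) x = - 25 j + \left(16 + j\right) x = - 25 j + x \left(16 + j\right)$)
$v{\left(2,11 \right)} \left(5 + 20\right) \left(-22 + 45\right) = \left(\left(-25\right) 2 + 16 \cdot 11 + 2 \cdot 11\right) \left(5 + 20\right) \left(-22 + 45\right) = \left(-50 + 176 + 22\right) 25 \cdot 23 = 148 \cdot 575 = 85100$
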